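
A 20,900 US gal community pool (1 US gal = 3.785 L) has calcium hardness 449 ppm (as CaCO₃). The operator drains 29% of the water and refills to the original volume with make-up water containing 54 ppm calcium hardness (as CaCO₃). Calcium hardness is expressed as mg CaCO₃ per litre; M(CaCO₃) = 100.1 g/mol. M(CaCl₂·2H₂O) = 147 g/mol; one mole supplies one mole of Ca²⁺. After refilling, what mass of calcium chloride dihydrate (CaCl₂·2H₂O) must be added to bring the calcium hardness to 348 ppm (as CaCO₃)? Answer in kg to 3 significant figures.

1.57 kg

Volume: 20,900 US gal × 3.785 L/gal = 79,106 L.
After draining 29% and refilling: 449 × 0.71 + 54 × 0.29 = 334.45 ppm.
Deficit to target: 348 − 334.45 = 13.55 mg/L.
As CaCO₃: 13.55 mg/L × 79,106 L = 1072 g; ÷ 100.1 = 10.71 mol Ca²⁺.
Mass: 10.71 × 147 = 1574 g.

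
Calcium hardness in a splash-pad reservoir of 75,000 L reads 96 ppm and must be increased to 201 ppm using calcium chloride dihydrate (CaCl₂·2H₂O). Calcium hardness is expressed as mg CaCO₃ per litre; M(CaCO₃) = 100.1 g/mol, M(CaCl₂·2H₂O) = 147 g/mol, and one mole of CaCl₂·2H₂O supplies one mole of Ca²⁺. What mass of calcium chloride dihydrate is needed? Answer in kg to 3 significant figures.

11.6 kg

Hardness to add: (201 − 96) = 105 mg/L as CaCO₃ × 75,000 L = 7875 g as CaCO₃.
Moles of Ca²⁺ (1 mol Ca²⁺ ≡ 1 mol CaCO₃): 7875 / 100.1 g/mol = 78.67 mol.
Mass of CaCl₂·2H₂O: 78.67 × 147 = 11,560 g.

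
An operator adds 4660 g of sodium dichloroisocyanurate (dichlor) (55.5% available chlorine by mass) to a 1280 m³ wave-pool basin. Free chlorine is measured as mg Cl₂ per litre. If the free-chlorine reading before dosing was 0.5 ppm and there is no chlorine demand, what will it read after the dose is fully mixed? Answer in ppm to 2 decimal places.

2.52 ppm

Volume: 1280 m³ = 1,280,000 L.
Available chlorine delivered: 4660 g × 0.555 = 2586 g as Cl₂.
Concentration rise: 2586 g / 1,280,000 L = 2.021 mg/L = 2.02 ppm.
Final FC: 0.5 + 2.02 = 2.52 ppm.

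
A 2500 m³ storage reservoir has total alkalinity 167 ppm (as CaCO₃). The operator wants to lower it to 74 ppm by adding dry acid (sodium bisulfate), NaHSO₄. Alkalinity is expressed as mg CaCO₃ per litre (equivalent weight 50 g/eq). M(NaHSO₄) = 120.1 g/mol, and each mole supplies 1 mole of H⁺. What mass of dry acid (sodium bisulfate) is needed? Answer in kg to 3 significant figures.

Volume: 2500 m³ = 2,500,000 L.
Alkalinity to neutralize: (167 − 74) = 93 mg/L as CaCO₃ × 2,500,000 L = 232,500 g as CaCO₃.
Equivalents of H⁺ required: 232,500 ÷ 50 g/eq = 4650 eq = 4650 mol NaHSO₄.
Mass of NaHSO₄: 4650 × 120.1 = 558,500 g.

558 kg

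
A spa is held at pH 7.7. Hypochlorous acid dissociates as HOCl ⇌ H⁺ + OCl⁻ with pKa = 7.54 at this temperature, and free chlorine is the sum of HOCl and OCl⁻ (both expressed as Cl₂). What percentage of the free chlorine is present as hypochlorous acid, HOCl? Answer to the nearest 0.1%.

[OCl⁻]/[HOCl] = 10^(pH − pKa) = 10^(7.7 − 7.54) = 10^0.16 = 1.445.
Fraction as HOCl = 1 / (1 + 1.445) = 0.4089.

40.9%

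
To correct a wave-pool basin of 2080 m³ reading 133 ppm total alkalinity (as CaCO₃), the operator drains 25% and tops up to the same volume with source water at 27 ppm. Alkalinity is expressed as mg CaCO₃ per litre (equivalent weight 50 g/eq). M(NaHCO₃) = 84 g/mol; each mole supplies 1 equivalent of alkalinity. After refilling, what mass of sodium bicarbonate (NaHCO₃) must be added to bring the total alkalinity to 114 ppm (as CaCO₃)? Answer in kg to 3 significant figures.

26.2 kg

Volume: 2080 m³ = 2,080,000 L.
After draining 25% and refilling: 133 × 0.75 + 27 × 0.25 = 106.5 ppm.
Deficit to target: 114 − 106.5 = 7.5 mg/L.
As CaCO₃: 7.5 mg/L × 2,080,000 L = 15,600 g; ÷ 50 g/eq ÷ 1 = 312 mol NaHCO₃.
Mass: 312 × 84 = 26,210 g.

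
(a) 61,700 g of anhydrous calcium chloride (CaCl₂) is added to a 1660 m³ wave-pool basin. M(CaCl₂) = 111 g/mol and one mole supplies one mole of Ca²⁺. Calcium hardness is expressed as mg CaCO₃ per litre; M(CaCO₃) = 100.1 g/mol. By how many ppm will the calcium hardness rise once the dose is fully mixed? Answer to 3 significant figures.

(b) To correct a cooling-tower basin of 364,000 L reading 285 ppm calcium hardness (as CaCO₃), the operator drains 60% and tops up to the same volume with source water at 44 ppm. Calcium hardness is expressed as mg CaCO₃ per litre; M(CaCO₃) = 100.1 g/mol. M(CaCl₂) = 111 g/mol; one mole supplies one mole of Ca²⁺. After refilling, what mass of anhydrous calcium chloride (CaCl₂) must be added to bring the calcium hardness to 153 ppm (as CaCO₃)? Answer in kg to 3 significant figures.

(a) Volume: 1660 m³ = 1,660,000 L.
(a) Moles of Ca²⁺: 61,700 g ÷ 111 g/mol = 555.9 mol.
(a) As CaCO₃: 555.9 mol × 100.1 g/mol = 55,640 g.
(a) Rise: 55,640 g / 1,660,000 L × 1000 = 33.52 mg/L.

(b) After draining 60% and refilling: 285 × 0.40 + 44 × 0.60 = 140.4 ppm.
(b) Deficit to target: 153 − 140.4 = 12.6 mg/L.
(b) As CaCO₃: 12.6 mg/L × 364,000 L = 4586 g; ÷ 100.1 = 45.82 mol Ca²⁺.
(b) Mass: 45.82 × 111 = 5086 g.

(a) 33.5 ppm; (b) 5.09 kg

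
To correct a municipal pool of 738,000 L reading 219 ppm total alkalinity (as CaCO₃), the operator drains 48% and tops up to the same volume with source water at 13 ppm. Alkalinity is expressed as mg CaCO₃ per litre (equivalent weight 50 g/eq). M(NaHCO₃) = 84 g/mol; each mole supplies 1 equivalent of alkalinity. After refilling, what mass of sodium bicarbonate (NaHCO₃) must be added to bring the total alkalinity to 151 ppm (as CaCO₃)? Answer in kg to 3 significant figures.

After draining 48% and refilling: 219 × 0.52 + 13 × 0.48 = 120.12 ppm.
Deficit to target: 151 − 120.12 = 30.88 mg/L.
As CaCO₃: 30.88 mg/L × 738,000 L = 22,790 g; ÷ 50 g/eq ÷ 1 = 455.8 mol NaHCO₃.
Mass: 455.8 × 84 = 38,290 g.

38.3 kg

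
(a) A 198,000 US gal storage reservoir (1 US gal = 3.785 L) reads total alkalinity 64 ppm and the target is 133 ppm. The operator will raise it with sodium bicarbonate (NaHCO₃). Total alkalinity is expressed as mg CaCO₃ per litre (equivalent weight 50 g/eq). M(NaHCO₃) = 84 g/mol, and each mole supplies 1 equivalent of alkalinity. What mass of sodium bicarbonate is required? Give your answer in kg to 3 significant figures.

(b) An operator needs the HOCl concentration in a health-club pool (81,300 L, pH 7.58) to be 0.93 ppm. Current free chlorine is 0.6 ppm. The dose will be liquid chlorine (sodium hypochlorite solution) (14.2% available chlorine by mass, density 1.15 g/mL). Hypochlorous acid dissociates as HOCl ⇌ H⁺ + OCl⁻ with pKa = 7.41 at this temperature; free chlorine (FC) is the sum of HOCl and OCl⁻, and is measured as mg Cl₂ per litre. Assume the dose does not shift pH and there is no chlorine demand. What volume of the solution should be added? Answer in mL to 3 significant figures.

(a) 86.9 kg; (b) 849 mL

(a) Volume: 198,000 US gal × 3.785 L/gal = 749,430 L.
(a) Alkalinity to add: (133 − 64) = 69 mg/L as CaCO₃ × 749,430 L = 51,710 g as CaCO₃.
(a) Equivalents: 51,710 g ÷ 50 g/eq = 1034 eq.
(a) NaHCO₃ supplies 1 eq per mole → 1034 mol.
(a) Mass: 1034 mol × 84 g/mol = 86,870 g.

(b) [OCl⁻]/[HOCl] = 10^(pH − pKa) = 10^(7.58 − 7.41) = 1.479; fraction as HOCl = 1/(1 + 1.479) = 0.4034.
(b) Free chlorine required for 0.93 ppm HOCl: 0.93 / 0.4034 = 2.306 ppm.
(b) FC to add: 2.306 − 0.6 = 1.706 mg/L as Cl₂.
(b) Cl₂ equivalent: 1.706 mg/L × 81,300 L = 138.7 g.
(b) Product at 14.2% available Cl: 138.7 / 0.142 = 976.5 g.
(b) Volume: 976.5 g ÷ 1.15 g/mL = 849.1 mL.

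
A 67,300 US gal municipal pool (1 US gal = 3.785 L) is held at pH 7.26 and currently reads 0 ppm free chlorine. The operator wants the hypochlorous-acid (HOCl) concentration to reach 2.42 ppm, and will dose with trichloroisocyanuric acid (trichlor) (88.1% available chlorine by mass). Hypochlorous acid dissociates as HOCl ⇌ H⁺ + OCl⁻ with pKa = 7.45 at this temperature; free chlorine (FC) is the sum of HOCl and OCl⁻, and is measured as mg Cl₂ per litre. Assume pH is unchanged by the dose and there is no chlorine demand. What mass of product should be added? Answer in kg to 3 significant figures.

Volume: 67,300 US gal × 3.785 L/gal = 254,730 L.
[OCl⁻]/[HOCl] = 10^(pH − pKa) = 10^(7.26 − 7.45) = 0.6457; fraction as HOCl = 1/(1 + 0.6457) = 0.6077.
Free chlorine required for 2.42 ppm HOCl: 2.42 / 0.6077 = 3.982 ppm.
FC to add: 3.982 − 0 = 3.982 mg/L as Cl₂.
Cl₂ equivalent: 3.982 mg/L × 254,730 L = 1014 g.
Product at 88.1% available Cl: 1014 / 0.881 = 1151 g.

1.15 kg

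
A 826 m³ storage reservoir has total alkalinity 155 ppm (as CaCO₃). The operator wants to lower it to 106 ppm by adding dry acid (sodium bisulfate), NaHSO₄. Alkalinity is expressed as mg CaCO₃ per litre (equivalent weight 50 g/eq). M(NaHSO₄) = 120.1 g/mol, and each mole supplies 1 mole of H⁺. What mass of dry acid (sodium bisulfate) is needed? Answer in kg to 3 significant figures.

97.2 kg

Volume: 826 m³ = 826,000 L.
Alkalinity to neutralize: (155 − 106) = 49 mg/L as CaCO₃ × 826,000 L = 40,470 g as CaCO₃.
Equivalents of H⁺ required: 40,470 ÷ 50 g/eq = 809.5 eq = 809.5 mol NaHSO₄.
Mass of NaHSO₄: 809.5 × 120.1 = 97,220 g.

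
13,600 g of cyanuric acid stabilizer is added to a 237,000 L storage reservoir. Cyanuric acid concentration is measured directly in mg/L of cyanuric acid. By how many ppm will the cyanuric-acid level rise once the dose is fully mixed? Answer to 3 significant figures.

57.4 ppm

Rise: 13,600 g / 237,000 L × 1000 = 57.38 mg/L.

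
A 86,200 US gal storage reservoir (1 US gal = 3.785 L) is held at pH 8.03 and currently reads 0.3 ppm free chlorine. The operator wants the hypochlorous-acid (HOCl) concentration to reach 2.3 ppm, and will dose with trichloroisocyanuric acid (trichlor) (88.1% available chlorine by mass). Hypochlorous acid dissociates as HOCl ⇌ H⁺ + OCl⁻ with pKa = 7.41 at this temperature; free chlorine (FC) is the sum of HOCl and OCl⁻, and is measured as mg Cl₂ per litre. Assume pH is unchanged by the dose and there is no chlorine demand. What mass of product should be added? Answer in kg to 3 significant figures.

Volume: 86,200 US gal × 3.785 L/gal = 326,267 L.
[OCl⁻]/[HOCl] = 10^(pH − pKa) = 10^(8.03 − 7.41) = 4.169; fraction as HOCl = 1/(1 + 4.169) = 0.1935.
Free chlorine required for 2.3 ppm HOCl: 2.3 / 0.1935 = 11.89 ppm.
FC to add: 11.89 − 0.3 = 11.59 mg/L as Cl₂.
Cl₂ equivalent: 11.59 mg/L × 326,267 L = 3781 g.
Product at 88.1% available Cl: 3781 / 0.881 = 4291 g.

4.29 kg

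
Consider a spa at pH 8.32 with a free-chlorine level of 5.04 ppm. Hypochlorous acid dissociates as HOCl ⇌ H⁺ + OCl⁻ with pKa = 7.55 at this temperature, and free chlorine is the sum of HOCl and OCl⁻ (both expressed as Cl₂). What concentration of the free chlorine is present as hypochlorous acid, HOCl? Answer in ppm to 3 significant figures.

[OCl⁻]/[HOCl] = 10^(pH − pKa) = 10^(8.32 − 7.55) = 10^0.77 = 5.888.
Fraction as HOCl = 1 / (1 + 5.888) = 0.1452.
HOCl = 0.1452 × 5.04 ppm = 0.7317 ppm.

0.732 ppm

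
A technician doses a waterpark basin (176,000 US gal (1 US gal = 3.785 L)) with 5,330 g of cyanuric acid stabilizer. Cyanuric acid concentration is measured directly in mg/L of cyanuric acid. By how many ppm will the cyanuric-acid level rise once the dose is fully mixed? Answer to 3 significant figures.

8.00 ppm

Volume: 176,000 US gal × 3.785 L/gal = 666,160 L.
Rise: 5,330 g / 666,160 L × 1000 = 8.001 mg/L.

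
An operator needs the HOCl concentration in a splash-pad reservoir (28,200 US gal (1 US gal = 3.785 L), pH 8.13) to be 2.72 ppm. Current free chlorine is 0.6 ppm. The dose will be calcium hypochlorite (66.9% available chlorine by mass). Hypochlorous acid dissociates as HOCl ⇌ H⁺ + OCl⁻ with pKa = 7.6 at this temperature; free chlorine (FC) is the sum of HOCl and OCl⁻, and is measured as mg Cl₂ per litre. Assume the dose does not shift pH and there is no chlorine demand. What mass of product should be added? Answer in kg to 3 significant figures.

Volume: 28,200 US gal × 3.785 L/gal = 106,737 L.
[OCl⁻]/[HOCl] = 10^(pH − pKa) = 10^(8.13 − 7.6) = 3.388; fraction as HOCl = 1/(1 + 3.388) = 0.2279.
Free chlorine required for 2.72 ppm HOCl: 2.72 / 0.2279 = 11.94 ppm.
FC to add: 11.94 − 0.6 = 11.34 mg/L as Cl₂.
Cl₂ equivalent: 11.34 mg/L × 106,737 L = 1210 g.
Product at 66.9% available Cl: 1210 / 0.669 = 1809 g.

1.81 kg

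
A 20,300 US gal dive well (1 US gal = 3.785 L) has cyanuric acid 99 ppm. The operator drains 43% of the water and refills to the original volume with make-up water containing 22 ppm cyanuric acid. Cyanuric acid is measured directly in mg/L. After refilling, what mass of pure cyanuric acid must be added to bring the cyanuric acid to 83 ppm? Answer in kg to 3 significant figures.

Volume: 20,300 US gal × 3.785 L/gal = 76,836 L.
After draining 43% and refilling: 99 × 0.57 + 22 × 0.43 = 65.89 ppm.
Deficit to target: 83 − 65.89 = 17.11 mg/L.
Mass: 17.11 mg/L × 76,836 L = 1315 g cyanuric acid.

1.31 kg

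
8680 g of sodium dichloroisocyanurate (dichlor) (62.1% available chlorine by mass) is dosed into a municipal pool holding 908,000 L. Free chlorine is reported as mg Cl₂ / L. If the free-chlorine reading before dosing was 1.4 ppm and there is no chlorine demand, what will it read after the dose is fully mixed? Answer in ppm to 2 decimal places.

Available chlorine delivered: 8680 g × 0.621 = 5390 g as Cl₂.
Concentration rise: 5390 g / 908,000 L = 5.936 mg/L = 5.94 ppm.
Final FC: 1.4 + 5.94 = 7.34 ppm.

7.34 ppm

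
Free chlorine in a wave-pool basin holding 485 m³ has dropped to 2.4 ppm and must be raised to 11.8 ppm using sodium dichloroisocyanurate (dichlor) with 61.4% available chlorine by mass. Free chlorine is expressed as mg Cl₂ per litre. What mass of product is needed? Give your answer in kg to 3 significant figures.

Volume: 485 m³ = 485,000 L.
Chlorine deficit: 11.8 − 2.4 = 9.4 ppm = 9.4 mg/L as Cl₂.
Cl₂ equivalent needed: 9.4 mg/L × 485,000 L = 4,559,000 mg = 4559 g.
Product at 61.4% available chlorine: 4559 / 0.614 = 7425 g.

7.43 kg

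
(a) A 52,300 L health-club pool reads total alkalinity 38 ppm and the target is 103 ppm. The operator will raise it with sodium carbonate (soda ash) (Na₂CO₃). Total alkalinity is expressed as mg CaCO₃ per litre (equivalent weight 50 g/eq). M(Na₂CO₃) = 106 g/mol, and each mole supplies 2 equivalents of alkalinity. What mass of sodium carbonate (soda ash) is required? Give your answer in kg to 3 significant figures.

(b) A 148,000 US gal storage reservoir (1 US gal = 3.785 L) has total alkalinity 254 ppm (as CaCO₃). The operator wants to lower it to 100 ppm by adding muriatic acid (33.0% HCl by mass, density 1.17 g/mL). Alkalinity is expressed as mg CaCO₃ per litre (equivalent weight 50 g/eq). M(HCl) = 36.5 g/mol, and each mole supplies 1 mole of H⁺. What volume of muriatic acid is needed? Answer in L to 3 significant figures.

(a) 3.60 kg; (b) 163 L

(a) Alkalinity to add: (103 − 38) = 65 mg/L as CaCO₃ × 52,300 L = 3400 g as CaCO₃.
(a) Equivalents: 3400 g ÷ 50 g/eq = 67.99 eq.
(a) Each mole of Na₂CO₃ supplies 2 eq, so 67.99 / 2 = 33.99 mol.
(a) Mass: 33.99 mol × 106 g/mol = 3603 g.

(b) Volume: 148,000 US gal × 3.785 L/gal = 560,180 L.
(b) Alkalinity to neutralize: (254 − 100) = 154 mg/L as CaCO₃ × 560,180 L = 86,270 g as CaCO₃.
(b) Equivalents of H⁺ required: 86,270 ÷ 50 g/eq = 1725 eq = 1725 mol HCl.
(b) Mass of HCl: 1725 × 36.5 = 62,980 g.
(b) Mass of 33.0% solution: 62,980 / 0.33 = 190,800 g.
(b) Volume: 190,800 g ÷ 1.17 g/mL = 163,100 mL.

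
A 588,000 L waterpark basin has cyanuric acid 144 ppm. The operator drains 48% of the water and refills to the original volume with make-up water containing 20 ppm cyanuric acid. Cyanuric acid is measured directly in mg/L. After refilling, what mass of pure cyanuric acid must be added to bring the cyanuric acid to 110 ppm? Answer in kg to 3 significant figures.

15.0 kg

After draining 48% and refilling: 144 × 0.52 + 20 × 0.48 = 84.48 ppm.
Deficit to target: 110 − 84.48 = 25.52 mg/L.
Mass: 25.52 mg/L × 588,000 L = 15,010 g cyanuric acid.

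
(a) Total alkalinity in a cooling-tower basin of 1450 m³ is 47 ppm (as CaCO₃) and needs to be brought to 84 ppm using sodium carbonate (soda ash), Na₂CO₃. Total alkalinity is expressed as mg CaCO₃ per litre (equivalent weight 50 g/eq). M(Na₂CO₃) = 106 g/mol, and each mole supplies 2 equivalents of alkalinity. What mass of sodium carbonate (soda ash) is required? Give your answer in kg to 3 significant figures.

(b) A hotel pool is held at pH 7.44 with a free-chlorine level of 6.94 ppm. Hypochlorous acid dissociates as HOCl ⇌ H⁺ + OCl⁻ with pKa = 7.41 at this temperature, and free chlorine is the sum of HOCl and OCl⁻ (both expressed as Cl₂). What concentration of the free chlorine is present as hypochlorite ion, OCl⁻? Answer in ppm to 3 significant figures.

(a) Volume: 1450 m³ = 1,450,000 L.
(a) Alkalinity to add: (84 − 47) = 37 mg/L as CaCO₃ × 1,450,000 L = 53,650 g as CaCO₃.
(a) Equivalents: 53,650 g ÷ 50 g/eq = 1073 eq.
(a) Each mole of Na₂CO₃ supplies 2 eq, so 1073 / 2 = 536.5 mol.
(a) Mass: 536.5 mol × 106 g/mol = 56,870 g.

(b) [OCl⁻]/[HOCl] = 10^(pH − pKa) = 10^(7.44 − 7.41) = 10^0.03 = 1.072.
(b) Fraction as HOCl = 1 / (1 + 1.072) = 0.4827.
(b) OCl⁻ = (1 − 0.4827) × 6.94 ppm = 3.59 ppm.

(a) 56.9 kg; (b) 3.59 ppm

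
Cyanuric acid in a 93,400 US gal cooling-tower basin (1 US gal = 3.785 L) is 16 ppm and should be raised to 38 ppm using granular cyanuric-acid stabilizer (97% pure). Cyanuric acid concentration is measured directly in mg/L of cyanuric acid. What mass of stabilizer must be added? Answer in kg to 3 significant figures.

Volume: 93,400 US gal × 3.785 L/gal = 353,519 L.
CYA to add: (38 − 16) = 22 mg/L × 353,519 L = 7777 g cyanuric acid.
At 97% purity: 7777 / 0.97 = 8018 g product.

8.02 kg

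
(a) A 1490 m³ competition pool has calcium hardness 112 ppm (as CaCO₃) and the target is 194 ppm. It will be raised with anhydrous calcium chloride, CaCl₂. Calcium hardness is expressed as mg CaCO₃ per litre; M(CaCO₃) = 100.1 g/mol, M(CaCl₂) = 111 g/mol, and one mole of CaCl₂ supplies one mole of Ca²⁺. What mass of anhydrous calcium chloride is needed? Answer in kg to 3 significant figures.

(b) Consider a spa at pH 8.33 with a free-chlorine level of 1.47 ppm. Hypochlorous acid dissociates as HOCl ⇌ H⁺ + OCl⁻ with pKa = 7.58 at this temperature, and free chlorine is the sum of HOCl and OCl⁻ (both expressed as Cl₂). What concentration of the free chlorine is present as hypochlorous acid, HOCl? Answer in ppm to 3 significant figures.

(a) Volume: 1490 m³ = 1,490,000 L.
(a) Hardness to add: (194 − 112) = 82 mg/L as CaCO₃ × 1,490,000 L = 122,200 g as CaCO₃.
(a) Moles of Ca²⁺ (1 mol Ca²⁺ ≡ 1 mol CaCO₃): 122,200 / 100.1 g/mol = 1221 mol.
(a) Mass of CaCl₂: 1221 × 111 = 135,500 g.

(b) [OCl⁻]/[HOCl] = 10^(pH − pKa) = 10^(8.33 − 7.58) = 10^0.75 = 5.623.
(b) Fraction as HOCl = 1 / (1 + 5.623) = 0.151.
(b) HOCl = 0.151 × 1.47 ppm = 0.2219 ppm.

(a) 135 kg; (b) 0.222 ppm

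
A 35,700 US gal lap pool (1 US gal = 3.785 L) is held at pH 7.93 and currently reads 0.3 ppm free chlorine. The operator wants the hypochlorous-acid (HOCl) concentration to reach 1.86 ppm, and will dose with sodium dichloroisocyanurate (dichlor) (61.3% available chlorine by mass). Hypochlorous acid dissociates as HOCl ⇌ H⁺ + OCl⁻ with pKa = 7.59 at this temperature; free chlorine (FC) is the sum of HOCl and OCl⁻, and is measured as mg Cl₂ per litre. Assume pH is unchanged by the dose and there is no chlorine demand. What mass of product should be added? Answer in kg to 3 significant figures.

1.24 kg

Volume: 35,700 US gal × 3.785 L/gal = 135,124 L.
[OCl⁻]/[HOCl] = 10^(pH − pKa) = 10^(7.93 − 7.59) = 2.188; fraction as HOCl = 1/(1 + 2.188) = 0.3137.
Free chlorine required for 1.86 ppm HOCl: 1.86 / 0.3137 = 5.929 ppm.
FC to add: 5.929 − 0.3 = 5.629 mg/L as Cl₂.
Cl₂ equivalent: 5.629 mg/L × 135,124 L = 760.6 g.
Product at 61.3% available Cl: 760.6 / 0.613 = 1241 g.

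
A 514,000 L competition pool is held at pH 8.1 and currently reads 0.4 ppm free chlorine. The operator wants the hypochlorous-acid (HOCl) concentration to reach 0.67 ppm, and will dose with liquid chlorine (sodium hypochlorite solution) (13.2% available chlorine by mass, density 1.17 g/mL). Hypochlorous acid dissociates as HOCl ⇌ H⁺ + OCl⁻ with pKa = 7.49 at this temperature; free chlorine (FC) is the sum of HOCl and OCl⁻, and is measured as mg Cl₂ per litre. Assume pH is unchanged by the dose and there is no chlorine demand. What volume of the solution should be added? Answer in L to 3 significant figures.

9.98 L

[OCl⁻]/[HOCl] = 10^(pH − pKa) = 10^(8.1 − 7.49) = 4.074; fraction as HOCl = 1/(1 + 4.074) = 0.1971.
Free chlorine required for 0.67 ppm HOCl: 0.67 / 0.1971 = 3.399 ppm.
FC to add: 3.399 − 0.4 = 2.999 mg/L as Cl₂.
Cl₂ equivalent: 2.999 mg/L × 514,000 L = 1542 g.
Product at 13.2% available Cl: 1542 / 0.132 = 11,680 g.
Volume: 11,680 g ÷ 1.17 g/mL = 9983 mL.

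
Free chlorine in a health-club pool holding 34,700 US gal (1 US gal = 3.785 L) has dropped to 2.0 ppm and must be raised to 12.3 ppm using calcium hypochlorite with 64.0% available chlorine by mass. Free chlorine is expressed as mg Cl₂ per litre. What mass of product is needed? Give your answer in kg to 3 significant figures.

2.11 kg

Volume: 34,700 US gal × 3.785 L/gal = 131,340 L.
Chlorine deficit: 12.3 − 2.0 = 10.3 ppm = 10.3 mg/L as Cl₂.
Cl₂ equivalent needed: 10.3 mg/L × 131,340 L = 1,353,000 mg = 1353 g.
Product at 64.0% available chlorine: 1353 / 0.64 = 2114 g.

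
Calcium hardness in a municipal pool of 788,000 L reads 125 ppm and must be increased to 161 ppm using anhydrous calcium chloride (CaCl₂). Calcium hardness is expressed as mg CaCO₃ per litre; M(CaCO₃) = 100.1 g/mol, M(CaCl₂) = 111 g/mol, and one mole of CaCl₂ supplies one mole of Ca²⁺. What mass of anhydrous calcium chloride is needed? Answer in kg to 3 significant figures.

31.5 kg

Hardness to add: (161 − 125) = 36 mg/L as CaCO₃ × 788,000 L = 28,370 g as CaCO₃.
Moles of Ca²⁺ (1 mol Ca²⁺ ≡ 1 mol CaCO₃): 28,370 / 100.1 g/mol = 283.4 mol.
Mass of CaCl₂: 283.4 × 111 = 31,460 g.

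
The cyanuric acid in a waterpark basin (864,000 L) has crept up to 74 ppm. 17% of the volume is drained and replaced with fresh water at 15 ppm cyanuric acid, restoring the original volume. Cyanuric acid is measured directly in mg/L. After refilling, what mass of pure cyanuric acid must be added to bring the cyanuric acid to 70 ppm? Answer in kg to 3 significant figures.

5.21 kg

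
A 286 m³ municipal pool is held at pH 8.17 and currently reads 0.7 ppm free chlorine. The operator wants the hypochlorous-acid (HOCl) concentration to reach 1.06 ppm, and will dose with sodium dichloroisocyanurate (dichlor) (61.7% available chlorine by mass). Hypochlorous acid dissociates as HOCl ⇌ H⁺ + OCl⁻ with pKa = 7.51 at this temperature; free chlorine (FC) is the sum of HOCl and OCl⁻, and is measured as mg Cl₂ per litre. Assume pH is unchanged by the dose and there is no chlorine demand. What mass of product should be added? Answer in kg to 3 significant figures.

2.41 kg

Volume: 286 m³ = 286,000 L.
[OCl⁻]/[HOCl] = 10^(pH − pKa) = 10^(8.17 − 7.51) = 4.571; fraction as HOCl = 1/(1 + 4.571) = 0.1795.
Free chlorine required for 1.06 ppm HOCl: 1.06 / 0.1795 = 5.905 ppm.
FC to add: 5.905 − 0.7 = 5.205 mg/L as Cl₂.
Cl₂ equivalent: 5.205 mg/L × 286,000 L = 1489 g.
Product at 61.7% available Cl: 1489 / 0.617 = 2413 g.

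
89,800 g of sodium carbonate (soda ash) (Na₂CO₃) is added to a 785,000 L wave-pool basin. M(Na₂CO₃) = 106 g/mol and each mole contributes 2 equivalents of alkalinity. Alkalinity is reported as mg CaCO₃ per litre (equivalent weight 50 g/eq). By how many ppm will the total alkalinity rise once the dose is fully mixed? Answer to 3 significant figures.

Moles of Na₂CO₃: 89,800 g ÷ 106 g/mol = 847.2 mol → 1694 eq of alkalinity.
As CaCO₃: 1694 eq × 50 g/eq = 84,720 g.
Rise: 84,720 g / 785,000 L × 1000 = 107.9 mg/L.

108 ppm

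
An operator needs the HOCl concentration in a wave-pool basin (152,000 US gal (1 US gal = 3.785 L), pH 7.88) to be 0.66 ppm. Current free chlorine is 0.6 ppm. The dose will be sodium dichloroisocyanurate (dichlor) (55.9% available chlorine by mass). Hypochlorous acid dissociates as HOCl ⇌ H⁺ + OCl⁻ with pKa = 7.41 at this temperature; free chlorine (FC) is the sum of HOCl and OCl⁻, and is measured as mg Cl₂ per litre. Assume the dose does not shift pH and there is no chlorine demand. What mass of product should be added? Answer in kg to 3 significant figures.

Volume: 152,000 US gal × 3.785 L/gal = 575,320 L.
[OCl⁻]/[HOCl] = 10^(pH − pKa) = 10^(7.88 − 7.41) = 2.951; fraction as HOCl = 1/(1 + 2.951) = 0.2531.
Free chlorine required for 0.66 ppm HOCl: 0.66 / 0.2531 = 2.608 ppm.
FC to add: 2.608 − 0.6 = 2.008 mg/L as Cl₂.
Cl₂ equivalent: 2.008 mg/L × 575,320 L = 1155 g.
Product at 55.9% available Cl: 1155 / 0.559 = 2066 g.

2.07 kg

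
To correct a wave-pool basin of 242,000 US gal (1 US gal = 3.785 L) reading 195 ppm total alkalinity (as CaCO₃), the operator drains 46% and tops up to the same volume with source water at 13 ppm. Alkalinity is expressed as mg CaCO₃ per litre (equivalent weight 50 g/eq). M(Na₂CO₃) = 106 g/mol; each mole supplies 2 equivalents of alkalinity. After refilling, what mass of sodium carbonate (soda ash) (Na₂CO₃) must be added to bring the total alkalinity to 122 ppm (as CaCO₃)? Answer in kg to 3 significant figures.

10.4 kg

Volume: 242,000 US gal × 3.785 L/gal = 915,970 L.
After draining 46% and refilling: 195 × 0.54 + 13 × 0.46 = 111.28 ppm.
Deficit to target: 122 − 111.28 = 10.72 mg/L.
As CaCO₃: 10.72 mg/L × 915,970 L = 9819 g; ÷ 50 g/eq ÷ 2 = 98.19 mol Na₂CO₃.
Mass: 98.19 × 106 = 10,410 g.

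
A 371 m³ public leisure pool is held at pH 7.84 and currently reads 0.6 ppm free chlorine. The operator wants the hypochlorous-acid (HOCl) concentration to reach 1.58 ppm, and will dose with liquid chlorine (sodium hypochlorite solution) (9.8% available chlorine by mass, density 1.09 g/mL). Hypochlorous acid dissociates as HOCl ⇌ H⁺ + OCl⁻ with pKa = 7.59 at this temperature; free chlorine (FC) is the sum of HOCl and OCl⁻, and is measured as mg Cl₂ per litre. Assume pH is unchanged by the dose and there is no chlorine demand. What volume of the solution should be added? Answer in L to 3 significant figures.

Volume: 371 m³ = 371,000 L.
[OCl⁻]/[HOCl] = 10^(pH − pKa) = 10^(7.84 − 7.59) = 1.778; fraction as HOCl = 1/(1 + 1.778) = 0.3599.
Free chlorine required for 1.58 ppm HOCl: 1.58 / 0.3599 = 4.39 ppm.
FC to add: 4.39 − 0.6 = 3.79 mg/L as Cl₂.
Cl₂ equivalent: 3.79 mg/L × 371,000 L = 1406 g.
Product at 9.8% available Cl: 1406 / 0.098 = 14,350 g.
Volume: 14,350 g ÷ 1.09 g/mL = 13,160 mL.

13.2 L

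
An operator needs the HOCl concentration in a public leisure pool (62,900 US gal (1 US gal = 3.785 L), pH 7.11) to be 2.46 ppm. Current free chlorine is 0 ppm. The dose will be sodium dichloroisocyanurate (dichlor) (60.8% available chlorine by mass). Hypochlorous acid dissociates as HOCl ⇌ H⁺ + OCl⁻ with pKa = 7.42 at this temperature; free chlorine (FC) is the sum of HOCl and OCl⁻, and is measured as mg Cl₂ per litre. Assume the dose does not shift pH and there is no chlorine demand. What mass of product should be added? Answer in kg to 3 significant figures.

Volume: 62,900 US gal × 3.785 L/gal = 238,076 L.
[OCl⁻]/[HOCl] = 10^(pH − pKa) = 10^(7.11 − 7.42) = 0.4898; fraction as HOCl = 1/(1 + 0.4898) = 0.6712.
Free chlorine required for 2.46 ppm HOCl: 2.46 / 0.6712 = 3.665 ppm.
FC to add: 3.665 − 0 = 3.665 mg/L as Cl₂.
Cl₂ equivalent: 3.665 mg/L × 238,076 L = 872.5 g.
Product at 60.8% available Cl: 872.5 / 0.608 = 1435 g.

1.44 kg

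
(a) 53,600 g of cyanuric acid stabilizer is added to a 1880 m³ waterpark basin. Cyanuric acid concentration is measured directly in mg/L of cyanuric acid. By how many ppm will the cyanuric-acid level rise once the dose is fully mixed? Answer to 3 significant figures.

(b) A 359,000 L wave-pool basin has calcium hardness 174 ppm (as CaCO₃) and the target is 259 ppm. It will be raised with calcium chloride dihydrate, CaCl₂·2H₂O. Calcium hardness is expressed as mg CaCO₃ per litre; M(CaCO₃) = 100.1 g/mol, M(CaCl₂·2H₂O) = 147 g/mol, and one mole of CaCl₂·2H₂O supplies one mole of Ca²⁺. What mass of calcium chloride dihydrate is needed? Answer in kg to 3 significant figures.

(a) 28.5 ppm; (b) 44.8 kg

(a) Volume: 1880 m³ = 1,880,000 L.
(a) Rise: 53,600 g / 1,880,000 L × 1000 = 28.51 mg/L.

(b) Hardness to add: (259 − 174) = 85 mg/L as CaCO₃ × 359,000 L = 30,520 g as CaCO₃.
(b) Moles of Ca²⁺ (1 mol Ca²⁺ ≡ 1 mol CaCO₃): 30,520 / 100.1 g/mol = 304.8 mol.
(b) Mass of CaCl₂·2H₂O: 304.8 × 147 = 44,810 g.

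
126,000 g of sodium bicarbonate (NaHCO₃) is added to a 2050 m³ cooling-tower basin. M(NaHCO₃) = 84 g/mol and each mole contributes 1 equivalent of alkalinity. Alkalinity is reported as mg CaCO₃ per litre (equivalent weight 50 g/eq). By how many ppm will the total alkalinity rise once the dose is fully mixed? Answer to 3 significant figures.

Volume: 2050 m³ = 2,050,000 L.
Moles of NaHCO₃: 126,000 g ÷ 84 g/mol = 1500 mol → 1500 eq of alkalinity.
As CaCO₃: 1500 eq × 50 g/eq = 75,000 g.
Rise: 75,000 g / 2,050,000 L × 1000 = 36.59 mg/L.

36.6 ppm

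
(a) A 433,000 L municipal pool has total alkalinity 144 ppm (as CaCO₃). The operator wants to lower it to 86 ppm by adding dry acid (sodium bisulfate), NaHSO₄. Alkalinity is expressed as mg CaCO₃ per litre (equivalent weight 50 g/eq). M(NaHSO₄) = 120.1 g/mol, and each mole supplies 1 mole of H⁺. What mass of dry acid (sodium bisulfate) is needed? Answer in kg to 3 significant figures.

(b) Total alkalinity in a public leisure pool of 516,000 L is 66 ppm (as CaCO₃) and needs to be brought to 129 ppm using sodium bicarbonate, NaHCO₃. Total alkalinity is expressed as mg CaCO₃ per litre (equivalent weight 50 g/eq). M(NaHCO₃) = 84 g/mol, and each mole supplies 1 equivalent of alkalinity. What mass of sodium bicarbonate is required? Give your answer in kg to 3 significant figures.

(a) 60.3 kg; (b) 54.6 kg

(a) Alkalinity to neutralize: (144 − 86) = 58 mg/L as CaCO₃ × 433,000 L = 25,110 g as CaCO₃.
(a) Equivalents of H⁺ required: 25,110 ÷ 50 g/eq = 502.3 eq = 502.3 mol NaHSO₄.
(a) Mass of NaHSO₄: 502.3 × 120.1 = 60,320 g.

(b) Alkalinity to add: (129 − 66) = 63 mg/L as CaCO₃ × 516,000 L = 32,510 g as CaCO₃.
(b) Equivalents: 32,510 g ÷ 50 g/eq = 650.2 eq.
(b) NaHCO₃ supplies 1 eq per mole → 650.2 mol.
(b) Mass: 650.2 mol × 84 g/mol = 54,610 g.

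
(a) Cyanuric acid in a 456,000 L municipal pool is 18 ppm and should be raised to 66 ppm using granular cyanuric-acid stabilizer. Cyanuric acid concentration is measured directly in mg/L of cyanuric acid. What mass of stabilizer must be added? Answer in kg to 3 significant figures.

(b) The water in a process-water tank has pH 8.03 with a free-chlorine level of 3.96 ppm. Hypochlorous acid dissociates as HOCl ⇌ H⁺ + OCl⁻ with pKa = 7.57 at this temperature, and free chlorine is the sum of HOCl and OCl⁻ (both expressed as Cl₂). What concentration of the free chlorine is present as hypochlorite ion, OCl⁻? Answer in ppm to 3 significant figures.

(a) 21.9 kg; (b) 2.94 ppm

(a) CYA to add: (66 − 18) = 48 mg/L × 456,000 L = 21,890 g cyanuric acid.

(b) [OCl⁻]/[HOCl] = 10^(pH − pKa) = 10^(8.03 − 7.57) = 10^0.46 = 2.884.
(b) Fraction as HOCl = 1 / (1 + 2.884) = 0.2575.
(b) OCl⁻ = (1 − 0.2575) × 3.96 ppm = 2.94 ppm.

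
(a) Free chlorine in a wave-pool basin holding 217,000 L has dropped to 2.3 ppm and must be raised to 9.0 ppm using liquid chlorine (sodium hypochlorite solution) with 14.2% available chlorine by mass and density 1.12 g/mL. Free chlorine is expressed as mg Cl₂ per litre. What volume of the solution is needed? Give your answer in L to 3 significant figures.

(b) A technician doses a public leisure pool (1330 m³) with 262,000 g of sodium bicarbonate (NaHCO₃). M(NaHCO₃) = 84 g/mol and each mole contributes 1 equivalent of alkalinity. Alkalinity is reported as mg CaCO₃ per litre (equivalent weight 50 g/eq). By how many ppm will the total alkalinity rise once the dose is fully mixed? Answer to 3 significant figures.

(a) Chlorine deficit: 9.0 − 2.3 = 6.7 ppm = 6.7 mg/L as Cl₂.
(a) Cl₂ equivalent needed: 6.7 mg/L × 217,000 L = 1,454,000 mg = 1454 g.
(a) Product at 14.2% available chlorine: 1454 / 0.142 = 10,240 g.
(a) Volume at density 1.12 g/mL: 10,240 g ÷ 1.12 g/mL = 9142 mL.

(b) Volume: 1330 m³ = 1,330,000 L.
(b) Moles of NaHCO₃: 262,000 g ÷ 84 g/mol = 3119 mol → 3119 eq of alkalinity.
(b) As CaCO₃: 3119 eq × 50 g/eq = 156,000 g.
(b) Rise: 156,000 g / 1,330,000 L × 1000 = 117.3 mg/L.

(a) 9.14 L; (b) 117 ppm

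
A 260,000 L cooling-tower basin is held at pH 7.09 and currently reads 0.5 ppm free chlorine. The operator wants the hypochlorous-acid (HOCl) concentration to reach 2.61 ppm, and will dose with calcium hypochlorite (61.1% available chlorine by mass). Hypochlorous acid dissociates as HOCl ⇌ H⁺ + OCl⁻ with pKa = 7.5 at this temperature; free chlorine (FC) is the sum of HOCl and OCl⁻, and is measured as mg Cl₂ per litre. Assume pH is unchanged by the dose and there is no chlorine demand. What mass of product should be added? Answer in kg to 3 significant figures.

1.33 kg

[OCl⁻]/[HOCl] = 10^(pH − pKa) = 10^(7.09 − 7.5) = 0.389; fraction as HOCl = 1/(1 + 0.389) = 0.7199.
Free chlorine required for 2.61 ppm HOCl: 2.61 / 0.7199 = 3.625 ppm.
FC to add: 3.625 − 0.5 = 3.125 mg/L as Cl₂.
Cl₂ equivalent: 3.125 mg/L × 260,000 L = 812.6 g.
Product at 61.1% available Cl: 812.6 / 0.611 = 1330 g.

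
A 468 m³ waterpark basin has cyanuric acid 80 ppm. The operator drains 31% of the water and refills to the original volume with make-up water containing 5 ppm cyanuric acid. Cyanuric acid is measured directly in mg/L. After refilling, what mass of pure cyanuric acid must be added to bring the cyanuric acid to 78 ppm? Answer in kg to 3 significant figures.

9.95 kg

Volume: 468 m³ = 468,000 L.
After draining 31% and refilling: 80 × 0.69 + 5 × 0.31 = 56.75 ppm.
Deficit to target: 78 − 56.75 = 21.25 mg/L.
Mass: 21.25 mg/L × 468,000 L = 9945 g cyanuric acid.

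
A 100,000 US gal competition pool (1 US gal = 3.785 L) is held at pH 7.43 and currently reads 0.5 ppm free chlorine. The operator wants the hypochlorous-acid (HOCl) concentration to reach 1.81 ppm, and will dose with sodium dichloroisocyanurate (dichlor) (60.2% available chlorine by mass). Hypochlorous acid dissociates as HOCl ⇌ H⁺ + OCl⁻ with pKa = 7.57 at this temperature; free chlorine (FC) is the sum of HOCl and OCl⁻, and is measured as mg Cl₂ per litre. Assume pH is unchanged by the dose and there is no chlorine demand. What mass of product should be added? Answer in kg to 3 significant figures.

1.65 kg

Volume: 100,000 US gal × 3.785 L/gal = 378,500 L.
[OCl⁻]/[HOCl] = 10^(pH − pKa) = 10^(7.43 − 7.57) = 0.7244; fraction as HOCl = 1/(1 + 0.7244) = 0.5799.
Free chlorine required for 1.81 ppm HOCl: 1.81 / 0.5799 = 3.121 ppm.
FC to add: 3.121 − 0.5 = 2.621 mg/L as Cl₂.
Cl₂ equivalent: 2.621 mg/L × 378,500 L = 992.1 g.
Product at 60.2% available Cl: 992.1 / 0.602 = 1648 g.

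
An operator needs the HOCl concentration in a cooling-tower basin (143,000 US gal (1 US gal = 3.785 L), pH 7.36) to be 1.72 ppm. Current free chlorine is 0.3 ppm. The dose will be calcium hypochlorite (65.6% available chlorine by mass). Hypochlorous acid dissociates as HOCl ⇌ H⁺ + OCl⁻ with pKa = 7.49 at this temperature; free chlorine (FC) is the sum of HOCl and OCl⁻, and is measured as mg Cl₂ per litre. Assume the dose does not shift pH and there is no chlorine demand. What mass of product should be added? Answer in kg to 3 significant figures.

2.22 kg

Volume: 143,000 US gal × 3.785 L/gal = 541,255 L.
[OCl⁻]/[HOCl] = 10^(pH − pKa) = 10^(7.36 − 7.49) = 0.7413; fraction as HOCl = 1/(1 + 0.7413) = 0.5743.
Free chlorine required for 1.72 ppm HOCl: 1.72 / 0.5743 = 2.995 ppm.
FC to add: 2.995 − 0.3 = 2.695 mg/L as Cl₂.
Cl₂ equivalent: 2.695 mg/L × 541,255 L = 1459 g.
Product at 65.6% available Cl: 1459 / 0.656 = 2224 g.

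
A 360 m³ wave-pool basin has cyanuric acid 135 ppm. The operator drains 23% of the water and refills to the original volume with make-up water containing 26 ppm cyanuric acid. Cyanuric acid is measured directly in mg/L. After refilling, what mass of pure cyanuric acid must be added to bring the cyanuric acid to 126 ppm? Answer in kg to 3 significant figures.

Volume: 360 m³ = 360,000 L.
After draining 23% and refilling: 135 × 0.77 + 26 × 0.23 = 109.93 ppm.
Deficit to target: 126 − 109.93 = 16.07 mg/L.
Mass: 16.07 mg/L × 360,000 L = 5785 g cyanuric acid.

5.79 kg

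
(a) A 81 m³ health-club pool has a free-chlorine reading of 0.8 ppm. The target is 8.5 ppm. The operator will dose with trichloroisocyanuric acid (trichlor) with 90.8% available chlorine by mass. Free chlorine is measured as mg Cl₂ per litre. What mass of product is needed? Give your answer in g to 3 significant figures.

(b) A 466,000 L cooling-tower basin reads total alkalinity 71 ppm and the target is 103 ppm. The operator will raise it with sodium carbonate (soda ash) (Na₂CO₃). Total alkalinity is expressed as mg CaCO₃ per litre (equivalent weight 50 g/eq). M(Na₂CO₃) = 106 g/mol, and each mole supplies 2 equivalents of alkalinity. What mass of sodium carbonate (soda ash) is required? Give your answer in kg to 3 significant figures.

(a) 687 g; (b) 15.8 kg

(a) Volume: 81 m³ = 81,000 L.
(a) Chlorine deficit: 8.5 − 0.8 = 7.7 ppm = 7.7 mg/L as Cl₂.
(a) Cl₂ equivalent needed: 7.7 mg/L × 81,000 L = 623,700 mg = 623.7 g.
(a) Product at 90.8% available chlorine: 623.7 / 0.908 = 686.9 g.

(b) Alkalinity to add: (103 − 71) = 32 mg/L as CaCO₃ × 466,000 L = 14,910 g as CaCO₃.
(b) Equivalents: 14,910 g ÷ 50 g/eq = 298.2 eq.
(b) Each mole of Na₂CO₃ supplies 2 eq, so 298.2 / 2 = 149.1 mol.
(b) Mass: 149.1 mol × 106 g/mol = 15,810 g.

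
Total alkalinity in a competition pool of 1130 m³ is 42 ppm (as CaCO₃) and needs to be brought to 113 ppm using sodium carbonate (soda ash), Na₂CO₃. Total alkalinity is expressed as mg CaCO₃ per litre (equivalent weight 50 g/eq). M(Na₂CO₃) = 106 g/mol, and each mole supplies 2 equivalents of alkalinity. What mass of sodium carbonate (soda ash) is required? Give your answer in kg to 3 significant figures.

85.0 kg

Volume: 1130 m³ = 1,130,000 L.
Alkalinity to add: (113 − 42) = 71 mg/L as CaCO₃ × 1,130,000 L = 80,230 g as CaCO₃.
Equivalents: 80,230 g ÷ 50 g/eq = 1605 eq.
Each mole of Na₂CO₃ supplies 2 eq, so 1605 / 2 = 802.3 mol.
Mass: 802.3 mol × 106 g/mol = 85,040 g.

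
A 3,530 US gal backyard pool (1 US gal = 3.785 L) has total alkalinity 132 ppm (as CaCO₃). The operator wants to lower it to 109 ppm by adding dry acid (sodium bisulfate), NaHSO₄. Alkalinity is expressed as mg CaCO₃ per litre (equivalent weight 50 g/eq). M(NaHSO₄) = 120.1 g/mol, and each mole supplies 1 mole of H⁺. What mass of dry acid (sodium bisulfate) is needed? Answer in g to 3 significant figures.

Volume: 3,530 US gal × 3.785 L/gal = 13,361 L.
Alkalinity to neutralize: (132 − 109) = 23 mg/L as CaCO₃ × 13,361 L = 307.3 g as CaCO₃.
Equivalents of H⁺ required: 307.3 ÷ 50 g/eq = 6.146 eq = 6.146 mol NaHSO₄.
Mass of NaHSO₄: 6.146 × 120.1 = 738.1 g.

738 g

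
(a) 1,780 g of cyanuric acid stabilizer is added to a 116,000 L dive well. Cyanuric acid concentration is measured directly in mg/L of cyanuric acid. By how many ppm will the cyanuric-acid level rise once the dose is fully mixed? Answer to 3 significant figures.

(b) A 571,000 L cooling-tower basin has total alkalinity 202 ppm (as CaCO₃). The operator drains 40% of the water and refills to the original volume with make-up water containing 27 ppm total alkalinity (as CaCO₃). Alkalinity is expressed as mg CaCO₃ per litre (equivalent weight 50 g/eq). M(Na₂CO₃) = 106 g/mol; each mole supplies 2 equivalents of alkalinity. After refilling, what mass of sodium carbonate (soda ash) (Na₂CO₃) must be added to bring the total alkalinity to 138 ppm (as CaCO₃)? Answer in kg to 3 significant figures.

(a) 15.3 ppm; (b) 3.63 kg

(a) Rise: 1,780 g / 116,000 L × 1000 = 15.34 mg/L.

(b) After draining 40% and refilling: 202 × 0.60 + 27 × 0.40 = 132 ppm.
(b) Deficit to target: 138 − 132 = 6 mg/L.
(b) As CaCO₃: 6 mg/L × 571,000 L = 3426 g; ÷ 50 g/eq ÷ 2 = 34.26 mol Na₂CO₃.
(b) Mass: 34.26 × 106 = 3632 g.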